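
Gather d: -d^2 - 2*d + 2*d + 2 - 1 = 1 - d^2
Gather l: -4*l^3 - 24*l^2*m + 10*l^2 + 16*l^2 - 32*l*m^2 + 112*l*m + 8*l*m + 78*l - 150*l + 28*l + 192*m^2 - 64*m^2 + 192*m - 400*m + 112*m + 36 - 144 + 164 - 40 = -4*l^3 + l^2*(26 - 24*m) + l*(-32*m^2 + 120*m - 44) + 128*m^2 - 96*m + 16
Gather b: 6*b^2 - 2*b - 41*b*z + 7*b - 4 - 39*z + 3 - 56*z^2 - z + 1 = 6*b^2 + b*(5 - 41*z) - 56*z^2 - 40*z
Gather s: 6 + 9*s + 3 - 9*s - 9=0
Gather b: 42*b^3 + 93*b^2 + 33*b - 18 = 42*b^3 + 93*b^2 + 33*b - 18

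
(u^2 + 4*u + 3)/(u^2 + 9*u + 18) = (u + 1)/(u + 6)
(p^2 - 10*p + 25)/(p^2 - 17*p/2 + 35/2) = 2*(p - 5)/(2*p - 7)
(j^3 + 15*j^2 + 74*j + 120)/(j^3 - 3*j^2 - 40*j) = (j^2 + 10*j + 24)/(j*(j - 8))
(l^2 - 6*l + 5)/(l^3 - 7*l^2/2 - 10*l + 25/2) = 2/(2*l + 5)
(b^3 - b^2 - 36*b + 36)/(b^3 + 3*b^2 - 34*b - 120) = (b^2 + 5*b - 6)/(b^2 + 9*b + 20)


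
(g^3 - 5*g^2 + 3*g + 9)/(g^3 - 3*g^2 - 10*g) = (-g^3 + 5*g^2 - 3*g - 9)/(g*(-g^2 + 3*g + 10))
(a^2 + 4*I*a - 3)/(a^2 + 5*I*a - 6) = (a + I)/(a + 2*I)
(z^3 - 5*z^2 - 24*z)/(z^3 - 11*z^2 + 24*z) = (z + 3)/(z - 3)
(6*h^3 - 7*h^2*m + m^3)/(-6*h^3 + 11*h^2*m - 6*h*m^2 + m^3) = (-3*h - m)/(3*h - m)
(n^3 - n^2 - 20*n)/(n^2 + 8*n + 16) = n*(n - 5)/(n + 4)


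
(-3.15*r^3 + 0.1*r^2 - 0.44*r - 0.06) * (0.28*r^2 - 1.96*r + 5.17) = -0.882*r^5 + 6.202*r^4 - 16.6047*r^3 + 1.3626*r^2 - 2.1572*r - 0.3102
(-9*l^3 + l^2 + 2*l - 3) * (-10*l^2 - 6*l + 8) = 90*l^5 + 44*l^4 - 98*l^3 + 26*l^2 + 34*l - 24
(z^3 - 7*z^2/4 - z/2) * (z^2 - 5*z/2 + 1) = z^5 - 17*z^4/4 + 39*z^3/8 - z^2/2 - z/2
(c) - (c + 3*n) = -3*n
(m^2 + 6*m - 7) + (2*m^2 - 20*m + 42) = 3*m^2 - 14*m + 35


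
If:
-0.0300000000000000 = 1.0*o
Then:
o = -0.03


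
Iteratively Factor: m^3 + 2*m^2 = (m)*(m^2 + 2*m) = m^2*(m + 2)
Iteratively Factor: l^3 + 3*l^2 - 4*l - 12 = (l + 3)*(l^2 - 4) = (l + 2)*(l + 3)*(l - 2)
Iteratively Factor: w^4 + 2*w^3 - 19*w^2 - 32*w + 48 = (w + 3)*(w^3 - w^2 - 16*w + 16) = (w - 4)*(w + 3)*(w^2 + 3*w - 4) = (w - 4)*(w + 3)*(w + 4)*(w - 1)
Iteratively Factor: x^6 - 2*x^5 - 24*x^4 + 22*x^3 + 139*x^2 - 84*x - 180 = (x + 3)*(x^5 - 5*x^4 - 9*x^3 + 49*x^2 - 8*x - 60) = (x + 1)*(x + 3)*(x^4 - 6*x^3 - 3*x^2 + 52*x - 60) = (x - 2)*(x + 1)*(x + 3)*(x^3 - 4*x^2 - 11*x + 30) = (x - 2)*(x + 1)*(x + 3)^2*(x^2 - 7*x + 10) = (x - 2)^2*(x + 1)*(x + 3)^2*(x - 5)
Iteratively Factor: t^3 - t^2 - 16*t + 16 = (t + 4)*(t^2 - 5*t + 4) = (t - 4)*(t + 4)*(t - 1)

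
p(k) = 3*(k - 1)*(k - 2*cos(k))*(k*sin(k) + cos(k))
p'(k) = 3*k*(k - 1)*(k - 2*cos(k))*cos(k) + 3*(k - 1)*(k*sin(k) + cos(k))*(2*sin(k) + 1) + 3*(k - 2*cos(k))*(k*sin(k) + cos(k))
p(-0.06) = 6.55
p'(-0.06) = -9.38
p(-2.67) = 3.15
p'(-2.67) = 22.08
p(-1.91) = 15.95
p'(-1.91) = 12.78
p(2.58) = 10.68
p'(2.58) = -32.30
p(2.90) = -7.65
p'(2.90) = -84.07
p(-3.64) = -68.64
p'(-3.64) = 169.90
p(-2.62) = 4.22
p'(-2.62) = 20.67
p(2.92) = -9.37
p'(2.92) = -87.57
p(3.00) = -16.93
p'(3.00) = -101.57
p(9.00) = 726.72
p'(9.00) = -1916.53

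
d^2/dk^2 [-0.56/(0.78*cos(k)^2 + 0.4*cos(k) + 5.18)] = (1.362816*(1 - cos(k)^2)^2 + 0.52416*cos(k)^3 - 8.279488*cos(k)^2 - 2.20864*cos(k) + 2.983232)/(0.78*cos(k)^2 + 0.4*cos(k) + 5.18)^3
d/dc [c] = 1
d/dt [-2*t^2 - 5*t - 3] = -4*t - 5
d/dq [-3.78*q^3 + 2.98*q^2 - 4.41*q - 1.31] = -11.34*q^2 + 5.96*q - 4.41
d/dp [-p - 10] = -1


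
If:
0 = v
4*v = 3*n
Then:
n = 0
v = 0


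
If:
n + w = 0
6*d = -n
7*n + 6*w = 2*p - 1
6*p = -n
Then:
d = 1/8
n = -3/4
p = 1/8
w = 3/4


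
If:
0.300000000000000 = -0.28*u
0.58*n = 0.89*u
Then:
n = -1.64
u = -1.07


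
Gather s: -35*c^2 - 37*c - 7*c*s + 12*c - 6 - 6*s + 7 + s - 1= -35*c^2 - 25*c + s*(-7*c - 5)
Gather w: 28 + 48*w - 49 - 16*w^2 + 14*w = -16*w^2 + 62*w - 21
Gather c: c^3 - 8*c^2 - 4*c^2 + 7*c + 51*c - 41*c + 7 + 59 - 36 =c^3 - 12*c^2 + 17*c + 30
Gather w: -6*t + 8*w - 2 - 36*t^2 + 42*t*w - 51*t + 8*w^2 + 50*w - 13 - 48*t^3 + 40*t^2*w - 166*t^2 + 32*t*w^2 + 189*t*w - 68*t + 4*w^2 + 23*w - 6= -48*t^3 - 202*t^2 - 125*t + w^2*(32*t + 12) + w*(40*t^2 + 231*t + 81) - 21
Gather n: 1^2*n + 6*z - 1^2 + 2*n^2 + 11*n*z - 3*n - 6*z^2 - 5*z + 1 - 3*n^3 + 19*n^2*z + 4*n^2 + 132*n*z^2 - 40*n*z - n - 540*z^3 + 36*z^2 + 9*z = -3*n^3 + n^2*(19*z + 6) + n*(132*z^2 - 29*z - 3) - 540*z^3 + 30*z^2 + 10*z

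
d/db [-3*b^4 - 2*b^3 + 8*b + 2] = -12*b^3 - 6*b^2 + 8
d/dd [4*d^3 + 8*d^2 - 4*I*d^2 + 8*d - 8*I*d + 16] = 12*d^2 + 8*d*(2 - I) + 8 - 8*I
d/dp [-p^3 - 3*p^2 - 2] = 3*p*(-p - 2)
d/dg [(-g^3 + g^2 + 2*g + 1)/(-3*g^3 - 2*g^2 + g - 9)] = (5*g^4 + 10*g^3 + 41*g^2 - 14*g - 19)/(9*g^6 + 12*g^5 - 2*g^4 + 50*g^3 + 37*g^2 - 18*g + 81)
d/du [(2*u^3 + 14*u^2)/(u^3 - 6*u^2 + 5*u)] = 2*(-13*u^2 + 10*u + 35)/(u^4 - 12*u^3 + 46*u^2 - 60*u + 25)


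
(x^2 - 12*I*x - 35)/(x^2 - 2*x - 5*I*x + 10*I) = (x - 7*I)/(x - 2)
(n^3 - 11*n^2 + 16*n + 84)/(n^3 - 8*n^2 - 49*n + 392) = (n^2 - 4*n - 12)/(n^2 - n - 56)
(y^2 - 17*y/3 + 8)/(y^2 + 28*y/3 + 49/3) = (3*y^2 - 17*y + 24)/(3*y^2 + 28*y + 49)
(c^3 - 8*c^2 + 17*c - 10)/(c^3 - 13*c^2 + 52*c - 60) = (c - 1)/(c - 6)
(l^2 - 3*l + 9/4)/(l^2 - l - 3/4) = (2*l - 3)/(2*l + 1)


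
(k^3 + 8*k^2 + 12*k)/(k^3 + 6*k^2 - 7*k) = (k^2 + 8*k + 12)/(k^2 + 6*k - 7)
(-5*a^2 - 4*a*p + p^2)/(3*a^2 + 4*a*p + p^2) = (-5*a + p)/(3*a + p)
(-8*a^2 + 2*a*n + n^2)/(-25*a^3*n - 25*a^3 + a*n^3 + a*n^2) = (8*a^2 - 2*a*n - n^2)/(a*(25*a^2*n + 25*a^2 - n^3 - n^2))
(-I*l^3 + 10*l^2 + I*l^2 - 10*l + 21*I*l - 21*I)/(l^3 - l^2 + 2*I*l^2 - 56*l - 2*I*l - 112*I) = (-I*l^3 + l^2*(10 + I) + l*(-10 + 21*I) - 21*I)/(l^3 + l^2*(-1 + 2*I) - 2*l*(28 + I) - 112*I)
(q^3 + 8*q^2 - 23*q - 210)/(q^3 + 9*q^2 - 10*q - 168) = (q - 5)/(q - 4)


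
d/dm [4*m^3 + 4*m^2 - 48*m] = 12*m^2 + 8*m - 48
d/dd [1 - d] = -1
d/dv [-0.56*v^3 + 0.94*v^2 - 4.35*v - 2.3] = -1.68*v^2 + 1.88*v - 4.35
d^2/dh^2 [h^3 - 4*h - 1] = 6*h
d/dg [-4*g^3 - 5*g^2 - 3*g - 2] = -12*g^2 - 10*g - 3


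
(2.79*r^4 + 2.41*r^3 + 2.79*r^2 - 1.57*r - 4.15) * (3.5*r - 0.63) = 9.765*r^5 + 6.6773*r^4 + 8.2467*r^3 - 7.2527*r^2 - 13.5359*r + 2.6145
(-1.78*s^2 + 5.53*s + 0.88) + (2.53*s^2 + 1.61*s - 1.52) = 0.75*s^2 + 7.14*s - 0.64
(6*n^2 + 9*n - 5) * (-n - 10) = -6*n^3 - 69*n^2 - 85*n + 50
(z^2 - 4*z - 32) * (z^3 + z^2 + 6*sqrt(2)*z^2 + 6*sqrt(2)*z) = z^5 - 3*z^4 + 6*sqrt(2)*z^4 - 36*z^3 - 18*sqrt(2)*z^3 - 216*sqrt(2)*z^2 - 32*z^2 - 192*sqrt(2)*z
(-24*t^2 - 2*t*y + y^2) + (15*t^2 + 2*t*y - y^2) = -9*t^2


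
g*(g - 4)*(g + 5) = g^3 + g^2 - 20*g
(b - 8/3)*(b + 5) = b^2 + 7*b/3 - 40/3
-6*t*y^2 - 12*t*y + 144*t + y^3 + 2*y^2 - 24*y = (-6*t + y)*(y - 4)*(y + 6)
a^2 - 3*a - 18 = (a - 6)*(a + 3)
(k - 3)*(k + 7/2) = k^2 + k/2 - 21/2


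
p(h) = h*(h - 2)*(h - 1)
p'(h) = h*(h - 2) + h*(h - 1) + (h - 2)*(h - 1)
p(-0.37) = -1.20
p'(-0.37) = 4.63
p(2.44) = 1.55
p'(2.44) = 5.22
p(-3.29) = -74.66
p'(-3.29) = 54.21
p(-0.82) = -4.21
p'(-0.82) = 8.94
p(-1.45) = -12.26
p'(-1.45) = 17.01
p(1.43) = -0.35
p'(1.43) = -0.45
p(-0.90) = -4.96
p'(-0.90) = 9.83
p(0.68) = 0.29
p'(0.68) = -0.69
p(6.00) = 120.00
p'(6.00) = 74.00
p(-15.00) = -4080.00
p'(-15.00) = 767.00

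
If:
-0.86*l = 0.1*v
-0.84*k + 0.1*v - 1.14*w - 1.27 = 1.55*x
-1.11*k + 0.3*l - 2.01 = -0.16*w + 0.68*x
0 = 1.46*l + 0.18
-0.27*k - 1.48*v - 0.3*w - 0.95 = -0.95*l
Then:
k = -5.49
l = -0.12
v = 1.06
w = -3.84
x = 5.05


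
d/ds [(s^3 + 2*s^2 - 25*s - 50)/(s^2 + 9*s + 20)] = (s^2 + 8*s - 2)/(s^2 + 8*s + 16)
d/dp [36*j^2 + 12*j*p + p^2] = 12*j + 2*p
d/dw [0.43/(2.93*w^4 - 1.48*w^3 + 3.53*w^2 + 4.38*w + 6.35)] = (-5.0396*w^3 + 1.9092*w^2 - 3.0358*w - 1.8834)/(2.93*w^4 - 1.48*w^3 + 3.53*w^2 + 4.38*w + 6.35)^2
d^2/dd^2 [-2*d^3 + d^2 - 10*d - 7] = 2 - 12*d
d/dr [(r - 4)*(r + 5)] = 2*r + 1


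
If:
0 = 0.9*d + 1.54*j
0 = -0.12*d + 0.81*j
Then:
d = 0.00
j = 0.00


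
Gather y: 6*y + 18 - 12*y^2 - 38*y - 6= -12*y^2 - 32*y + 12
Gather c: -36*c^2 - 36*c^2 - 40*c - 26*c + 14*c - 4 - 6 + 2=-72*c^2 - 52*c - 8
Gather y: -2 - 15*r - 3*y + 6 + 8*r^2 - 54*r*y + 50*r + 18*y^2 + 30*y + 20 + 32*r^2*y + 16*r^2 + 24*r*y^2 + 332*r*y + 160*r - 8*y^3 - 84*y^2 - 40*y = 24*r^2 + 195*r - 8*y^3 + y^2*(24*r - 66) + y*(32*r^2 + 278*r - 13) + 24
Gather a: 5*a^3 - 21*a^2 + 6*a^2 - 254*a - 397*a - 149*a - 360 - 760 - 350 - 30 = 5*a^3 - 15*a^2 - 800*a - 1500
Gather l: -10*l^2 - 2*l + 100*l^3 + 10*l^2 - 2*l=100*l^3 - 4*l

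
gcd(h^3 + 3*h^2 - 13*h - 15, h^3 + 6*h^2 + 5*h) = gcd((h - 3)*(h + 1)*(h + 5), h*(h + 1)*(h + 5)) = h^2 + 6*h + 5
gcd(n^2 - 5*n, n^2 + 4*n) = n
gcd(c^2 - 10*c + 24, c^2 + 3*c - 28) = c - 4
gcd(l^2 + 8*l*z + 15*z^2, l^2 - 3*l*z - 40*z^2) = l + 5*z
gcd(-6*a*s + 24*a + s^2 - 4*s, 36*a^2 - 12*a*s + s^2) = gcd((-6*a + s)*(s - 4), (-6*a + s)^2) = -6*a + s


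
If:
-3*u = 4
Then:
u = -4/3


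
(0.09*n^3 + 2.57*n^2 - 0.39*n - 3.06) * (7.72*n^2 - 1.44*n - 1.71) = 0.6948*n^5 + 19.7108*n^4 - 6.8655*n^3 - 27.4563*n^2 + 5.0733*n + 5.2326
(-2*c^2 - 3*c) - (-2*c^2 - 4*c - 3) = c + 3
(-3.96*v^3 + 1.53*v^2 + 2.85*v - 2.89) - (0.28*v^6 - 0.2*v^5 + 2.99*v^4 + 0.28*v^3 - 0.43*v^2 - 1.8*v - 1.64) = -0.28*v^6 + 0.2*v^5 - 2.99*v^4 - 4.24*v^3 + 1.96*v^2 + 4.65*v - 1.25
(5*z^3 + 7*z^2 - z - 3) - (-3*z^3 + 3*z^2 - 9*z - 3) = 8*z^3 + 4*z^2 + 8*z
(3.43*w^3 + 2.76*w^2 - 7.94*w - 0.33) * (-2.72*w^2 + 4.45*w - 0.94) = -9.3296*w^5 + 7.7563*w^4 + 30.6546*w^3 - 37.0298*w^2 + 5.9951*w + 0.3102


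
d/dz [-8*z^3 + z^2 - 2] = 2*z*(1 - 12*z)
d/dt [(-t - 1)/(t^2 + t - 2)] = (-t^2 - t + (t + 1)*(2*t + 1) + 2)/(t^2 + t - 2)^2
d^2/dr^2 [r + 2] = 0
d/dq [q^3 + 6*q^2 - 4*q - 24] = 3*q^2 + 12*q - 4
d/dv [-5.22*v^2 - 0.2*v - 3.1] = -10.44*v - 0.2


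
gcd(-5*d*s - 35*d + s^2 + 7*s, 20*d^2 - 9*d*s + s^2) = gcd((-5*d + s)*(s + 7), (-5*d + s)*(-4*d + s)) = -5*d + s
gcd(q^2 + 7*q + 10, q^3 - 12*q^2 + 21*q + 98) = q + 2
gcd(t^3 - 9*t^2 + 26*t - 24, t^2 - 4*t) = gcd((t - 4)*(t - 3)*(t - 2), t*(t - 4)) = t - 4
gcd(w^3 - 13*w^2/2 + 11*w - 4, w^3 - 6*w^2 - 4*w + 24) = w - 2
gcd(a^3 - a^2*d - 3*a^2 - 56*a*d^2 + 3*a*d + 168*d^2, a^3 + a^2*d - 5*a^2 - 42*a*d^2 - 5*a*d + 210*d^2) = a + 7*d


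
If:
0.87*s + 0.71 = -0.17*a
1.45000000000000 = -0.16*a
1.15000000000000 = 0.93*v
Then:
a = -9.06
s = 0.95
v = 1.24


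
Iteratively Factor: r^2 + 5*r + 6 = (r + 2)*(r + 3)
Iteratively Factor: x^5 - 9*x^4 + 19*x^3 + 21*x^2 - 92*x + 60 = (x - 2)*(x^4 - 7*x^3 + 5*x^2 + 31*x - 30) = (x - 3)*(x - 2)*(x^3 - 4*x^2 - 7*x + 10) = (x - 3)*(x - 2)*(x + 2)*(x^2 - 6*x + 5) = (x - 5)*(x - 3)*(x - 2)*(x + 2)*(x - 1)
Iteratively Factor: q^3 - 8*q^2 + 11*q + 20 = (q + 1)*(q^2 - 9*q + 20) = (q - 5)*(q + 1)*(q - 4)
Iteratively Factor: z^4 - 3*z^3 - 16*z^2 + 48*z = (z - 4)*(z^3 + z^2 - 12*z) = (z - 4)*(z - 3)*(z^2 + 4*z) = z*(z - 4)*(z - 3)*(z + 4)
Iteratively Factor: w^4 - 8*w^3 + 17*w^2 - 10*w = (w - 2)*(w^3 - 6*w^2 + 5*w) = w*(w - 2)*(w^2 - 6*w + 5) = w*(w - 2)*(w - 1)*(w - 5)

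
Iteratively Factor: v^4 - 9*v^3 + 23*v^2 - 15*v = (v - 1)*(v^3 - 8*v^2 + 15*v) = v*(v - 1)*(v^2 - 8*v + 15) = v*(v - 3)*(v - 1)*(v - 5)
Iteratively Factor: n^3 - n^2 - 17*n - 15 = (n + 3)*(n^2 - 4*n - 5) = (n + 1)*(n + 3)*(n - 5)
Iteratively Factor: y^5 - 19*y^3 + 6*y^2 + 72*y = (y + 4)*(y^4 - 4*y^3 - 3*y^2 + 18*y) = (y - 3)*(y + 4)*(y^3 - y^2 - 6*y) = y*(y - 3)*(y + 4)*(y^2 - y - 6) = y*(y - 3)*(y + 2)*(y + 4)*(y - 3)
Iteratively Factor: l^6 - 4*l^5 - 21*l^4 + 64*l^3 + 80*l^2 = (l + 1)*(l^5 - 5*l^4 - 16*l^3 + 80*l^2) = (l - 4)*(l + 1)*(l^4 - l^3 - 20*l^2) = l*(l - 4)*(l + 1)*(l^3 - l^2 - 20*l) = l^2*(l - 4)*(l + 1)*(l^2 - l - 20) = l^2*(l - 5)*(l - 4)*(l + 1)*(l + 4)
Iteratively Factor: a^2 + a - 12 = (a - 3)*(a + 4)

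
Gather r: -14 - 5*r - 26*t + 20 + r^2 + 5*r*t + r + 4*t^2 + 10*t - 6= r^2 + r*(5*t - 4) + 4*t^2 - 16*t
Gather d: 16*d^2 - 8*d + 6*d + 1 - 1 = 16*d^2 - 2*d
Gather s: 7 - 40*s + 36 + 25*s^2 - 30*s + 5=25*s^2 - 70*s + 48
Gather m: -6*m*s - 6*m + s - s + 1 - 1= m*(-6*s - 6)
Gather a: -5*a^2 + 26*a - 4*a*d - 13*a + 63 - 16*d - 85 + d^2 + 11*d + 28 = -5*a^2 + a*(13 - 4*d) + d^2 - 5*d + 6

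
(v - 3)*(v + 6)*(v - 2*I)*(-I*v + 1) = -I*v^4 - v^3 - 3*I*v^3 - 3*v^2 + 16*I*v^2 + 18*v - 6*I*v + 36*I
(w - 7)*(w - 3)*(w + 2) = w^3 - 8*w^2 + w + 42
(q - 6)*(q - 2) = q^2 - 8*q + 12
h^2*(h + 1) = h^3 + h^2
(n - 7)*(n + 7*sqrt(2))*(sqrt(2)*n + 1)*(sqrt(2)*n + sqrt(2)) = 2*n^4 - 12*n^3 + 15*sqrt(2)*n^3 - 90*sqrt(2)*n^2 - 105*sqrt(2)*n - 84*n - 98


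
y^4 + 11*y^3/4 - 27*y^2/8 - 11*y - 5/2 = (y - 2)*(y + 1/4)*(y + 2)*(y + 5/2)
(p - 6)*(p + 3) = p^2 - 3*p - 18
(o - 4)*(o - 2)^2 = o^3 - 8*o^2 + 20*o - 16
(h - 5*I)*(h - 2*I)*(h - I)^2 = h^4 - 9*I*h^3 - 25*h^2 + 27*I*h + 10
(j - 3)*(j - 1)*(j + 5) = j^3 + j^2 - 17*j + 15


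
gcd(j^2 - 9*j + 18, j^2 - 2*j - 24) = j - 6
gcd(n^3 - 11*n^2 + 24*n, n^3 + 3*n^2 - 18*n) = n^2 - 3*n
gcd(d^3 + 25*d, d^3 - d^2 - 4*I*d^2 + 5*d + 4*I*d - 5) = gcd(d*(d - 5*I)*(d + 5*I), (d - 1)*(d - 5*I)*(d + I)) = d - 5*I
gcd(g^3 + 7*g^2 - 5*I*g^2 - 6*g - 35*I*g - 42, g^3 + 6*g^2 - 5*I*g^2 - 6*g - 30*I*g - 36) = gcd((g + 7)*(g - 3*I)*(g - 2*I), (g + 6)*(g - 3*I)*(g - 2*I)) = g^2 - 5*I*g - 6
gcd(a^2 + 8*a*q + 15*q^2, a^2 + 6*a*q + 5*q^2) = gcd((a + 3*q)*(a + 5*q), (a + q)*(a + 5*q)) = a + 5*q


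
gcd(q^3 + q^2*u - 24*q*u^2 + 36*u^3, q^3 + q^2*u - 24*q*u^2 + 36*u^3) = q^3 + q^2*u - 24*q*u^2 + 36*u^3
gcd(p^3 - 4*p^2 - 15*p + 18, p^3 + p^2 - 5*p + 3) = p^2 + 2*p - 3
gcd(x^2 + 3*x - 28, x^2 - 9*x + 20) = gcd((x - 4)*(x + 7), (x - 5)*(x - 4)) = x - 4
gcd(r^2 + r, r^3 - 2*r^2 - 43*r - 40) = r + 1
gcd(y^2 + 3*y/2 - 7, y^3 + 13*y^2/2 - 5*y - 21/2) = 1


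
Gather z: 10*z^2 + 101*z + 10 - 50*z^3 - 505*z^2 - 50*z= -50*z^3 - 495*z^2 + 51*z + 10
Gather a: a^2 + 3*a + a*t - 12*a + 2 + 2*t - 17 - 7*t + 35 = a^2 + a*(t - 9) - 5*t + 20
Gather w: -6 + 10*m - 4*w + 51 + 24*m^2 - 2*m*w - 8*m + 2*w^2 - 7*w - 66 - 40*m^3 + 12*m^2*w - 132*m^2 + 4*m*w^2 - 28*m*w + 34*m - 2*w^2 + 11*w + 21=-40*m^3 - 108*m^2 + 4*m*w^2 + 36*m + w*(12*m^2 - 30*m)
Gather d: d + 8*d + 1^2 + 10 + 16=9*d + 27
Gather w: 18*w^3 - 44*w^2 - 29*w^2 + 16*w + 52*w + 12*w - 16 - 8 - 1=18*w^3 - 73*w^2 + 80*w - 25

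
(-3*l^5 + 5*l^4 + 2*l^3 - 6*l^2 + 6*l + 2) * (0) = 0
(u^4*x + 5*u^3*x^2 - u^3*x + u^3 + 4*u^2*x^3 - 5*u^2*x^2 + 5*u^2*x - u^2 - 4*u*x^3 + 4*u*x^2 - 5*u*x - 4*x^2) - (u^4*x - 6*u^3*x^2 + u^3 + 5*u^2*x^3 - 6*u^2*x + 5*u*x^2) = 11*u^3*x^2 - u^3*x - u^2*x^3 - 5*u^2*x^2 + 11*u^2*x - u^2 - 4*u*x^3 - u*x^2 - 5*u*x - 4*x^2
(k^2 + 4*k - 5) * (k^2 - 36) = k^4 + 4*k^3 - 41*k^2 - 144*k + 180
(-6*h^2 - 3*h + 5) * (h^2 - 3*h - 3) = -6*h^4 + 15*h^3 + 32*h^2 - 6*h - 15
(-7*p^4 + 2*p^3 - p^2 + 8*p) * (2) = -14*p^4 + 4*p^3 - 2*p^2 + 16*p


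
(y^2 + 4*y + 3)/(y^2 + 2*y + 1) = (y + 3)/(y + 1)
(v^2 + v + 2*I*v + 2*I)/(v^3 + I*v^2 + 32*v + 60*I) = (v + 1)/(v^2 - I*v + 30)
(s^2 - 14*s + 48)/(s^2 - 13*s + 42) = (s - 8)/(s - 7)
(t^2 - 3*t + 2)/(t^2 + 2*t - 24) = (t^2 - 3*t + 2)/(t^2 + 2*t - 24)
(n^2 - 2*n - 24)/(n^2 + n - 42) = (n + 4)/(n + 7)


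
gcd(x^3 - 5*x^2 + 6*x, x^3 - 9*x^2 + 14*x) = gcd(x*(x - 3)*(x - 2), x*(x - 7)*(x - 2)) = x^2 - 2*x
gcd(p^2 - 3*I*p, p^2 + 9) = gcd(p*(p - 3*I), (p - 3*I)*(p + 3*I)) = p - 3*I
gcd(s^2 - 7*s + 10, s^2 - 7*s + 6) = 1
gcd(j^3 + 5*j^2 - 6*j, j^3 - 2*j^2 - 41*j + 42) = j^2 + 5*j - 6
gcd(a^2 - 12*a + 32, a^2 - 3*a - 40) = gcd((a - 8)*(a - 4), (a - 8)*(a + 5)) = a - 8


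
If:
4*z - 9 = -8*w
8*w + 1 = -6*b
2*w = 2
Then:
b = -3/2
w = 1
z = 1/4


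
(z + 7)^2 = z^2 + 14*z + 49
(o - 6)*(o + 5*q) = o^2 + 5*o*q - 6*o - 30*q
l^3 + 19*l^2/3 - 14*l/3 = l*(l - 2/3)*(l + 7)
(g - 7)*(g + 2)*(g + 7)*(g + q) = g^4 + g^3*q + 2*g^3 + 2*g^2*q - 49*g^2 - 49*g*q - 98*g - 98*q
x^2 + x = x*(x + 1)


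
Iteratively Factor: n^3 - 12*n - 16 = (n + 2)*(n^2 - 2*n - 8) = (n - 4)*(n + 2)*(n + 2)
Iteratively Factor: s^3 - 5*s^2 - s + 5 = (s - 5)*(s^2 - 1) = (s - 5)*(s - 1)*(s + 1)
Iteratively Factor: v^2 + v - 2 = (v + 2)*(v - 1)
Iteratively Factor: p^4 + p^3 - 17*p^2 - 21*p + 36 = (p + 3)*(p^3 - 2*p^2 - 11*p + 12) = (p + 3)^2*(p^2 - 5*p + 4) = (p - 1)*(p + 3)^2*(p - 4)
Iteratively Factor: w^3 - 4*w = (w)*(w^2 - 4) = w*(w + 2)*(w - 2)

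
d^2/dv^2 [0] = 0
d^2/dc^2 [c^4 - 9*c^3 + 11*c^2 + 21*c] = 12*c^2 - 54*c + 22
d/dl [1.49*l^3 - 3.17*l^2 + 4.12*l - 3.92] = 4.47*l^2 - 6.34*l + 4.12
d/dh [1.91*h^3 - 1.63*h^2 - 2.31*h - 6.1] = 5.73*h^2 - 3.26*h - 2.31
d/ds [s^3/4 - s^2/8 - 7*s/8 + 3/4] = 3*s^2/4 - s/4 - 7/8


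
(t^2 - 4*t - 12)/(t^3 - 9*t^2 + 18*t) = (t + 2)/(t*(t - 3))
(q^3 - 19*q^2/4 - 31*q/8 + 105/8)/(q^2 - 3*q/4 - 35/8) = (2*q^2 - 13*q + 15)/(2*q - 5)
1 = 1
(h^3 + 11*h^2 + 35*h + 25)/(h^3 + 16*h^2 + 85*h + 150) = (h + 1)/(h + 6)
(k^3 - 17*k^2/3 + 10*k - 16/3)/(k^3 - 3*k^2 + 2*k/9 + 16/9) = 3*(k - 2)/(3*k + 2)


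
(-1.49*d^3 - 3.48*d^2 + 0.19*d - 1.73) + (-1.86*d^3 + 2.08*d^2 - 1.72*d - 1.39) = -3.35*d^3 - 1.4*d^2 - 1.53*d - 3.12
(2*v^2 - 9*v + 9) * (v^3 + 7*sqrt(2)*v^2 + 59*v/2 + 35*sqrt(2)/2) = 2*v^5 - 9*v^4 + 14*sqrt(2)*v^4 - 63*sqrt(2)*v^3 + 68*v^3 - 531*v^2/2 + 98*sqrt(2)*v^2 - 315*sqrt(2)*v/2 + 531*v/2 + 315*sqrt(2)/2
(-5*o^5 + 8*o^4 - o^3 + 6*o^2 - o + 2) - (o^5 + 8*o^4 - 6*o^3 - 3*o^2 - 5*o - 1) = -6*o^5 + 5*o^3 + 9*o^2 + 4*o + 3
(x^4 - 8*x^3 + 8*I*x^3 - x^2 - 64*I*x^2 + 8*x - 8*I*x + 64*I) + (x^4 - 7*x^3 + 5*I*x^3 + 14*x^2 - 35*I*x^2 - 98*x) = 2*x^4 - 15*x^3 + 13*I*x^3 + 13*x^2 - 99*I*x^2 - 90*x - 8*I*x + 64*I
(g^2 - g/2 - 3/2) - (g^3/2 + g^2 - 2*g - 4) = -g^3/2 + 3*g/2 + 5/2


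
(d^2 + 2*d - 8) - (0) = d^2 + 2*d - 8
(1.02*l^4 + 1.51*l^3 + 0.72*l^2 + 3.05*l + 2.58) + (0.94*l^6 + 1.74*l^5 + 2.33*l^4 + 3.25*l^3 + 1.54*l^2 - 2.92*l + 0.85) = 0.94*l^6 + 1.74*l^5 + 3.35*l^4 + 4.76*l^3 + 2.26*l^2 + 0.13*l + 3.43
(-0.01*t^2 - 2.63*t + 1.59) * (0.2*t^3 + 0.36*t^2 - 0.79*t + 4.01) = -0.002*t^5 - 0.5296*t^4 - 0.6209*t^3 + 2.61*t^2 - 11.8024*t + 6.3759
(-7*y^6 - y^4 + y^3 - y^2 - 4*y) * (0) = 0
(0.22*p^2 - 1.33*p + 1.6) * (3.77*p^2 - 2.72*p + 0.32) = 0.8294*p^4 - 5.6125*p^3 + 9.72*p^2 - 4.7776*p + 0.512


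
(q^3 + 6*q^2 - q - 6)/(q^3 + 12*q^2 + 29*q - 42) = (q + 1)/(q + 7)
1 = 1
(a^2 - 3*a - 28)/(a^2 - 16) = (a - 7)/(a - 4)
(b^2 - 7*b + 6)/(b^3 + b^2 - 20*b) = (b^2 - 7*b + 6)/(b*(b^2 + b - 20))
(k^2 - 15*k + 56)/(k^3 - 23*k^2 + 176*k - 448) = 1/(k - 8)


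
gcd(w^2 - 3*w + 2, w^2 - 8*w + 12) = w - 2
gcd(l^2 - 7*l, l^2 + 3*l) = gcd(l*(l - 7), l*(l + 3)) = l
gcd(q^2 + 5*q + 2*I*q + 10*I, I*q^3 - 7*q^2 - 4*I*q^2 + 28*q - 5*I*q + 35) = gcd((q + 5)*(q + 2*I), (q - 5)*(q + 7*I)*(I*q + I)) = 1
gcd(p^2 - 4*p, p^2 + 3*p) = p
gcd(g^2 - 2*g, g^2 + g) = g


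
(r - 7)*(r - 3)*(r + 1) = r^3 - 9*r^2 + 11*r + 21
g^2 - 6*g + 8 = (g - 4)*(g - 2)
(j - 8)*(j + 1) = j^2 - 7*j - 8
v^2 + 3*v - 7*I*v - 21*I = (v + 3)*(v - 7*I)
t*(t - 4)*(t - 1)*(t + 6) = t^4 + t^3 - 26*t^2 + 24*t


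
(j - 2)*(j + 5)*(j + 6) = j^3 + 9*j^2 + 8*j - 60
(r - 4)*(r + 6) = r^2 + 2*r - 24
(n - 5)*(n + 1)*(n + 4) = n^3 - 21*n - 20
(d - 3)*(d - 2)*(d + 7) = d^3 + 2*d^2 - 29*d + 42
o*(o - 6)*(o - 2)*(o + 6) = o^4 - 2*o^3 - 36*o^2 + 72*o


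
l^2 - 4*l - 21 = (l - 7)*(l + 3)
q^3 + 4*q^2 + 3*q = q*(q + 1)*(q + 3)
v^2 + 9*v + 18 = (v + 3)*(v + 6)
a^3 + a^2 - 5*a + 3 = (a - 1)^2*(a + 3)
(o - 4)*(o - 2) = o^2 - 6*o + 8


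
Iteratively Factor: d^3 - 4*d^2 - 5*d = (d)*(d^2 - 4*d - 5) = d*(d - 5)*(d + 1)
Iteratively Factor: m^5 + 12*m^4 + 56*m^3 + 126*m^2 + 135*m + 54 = (m + 2)*(m^4 + 10*m^3 + 36*m^2 + 54*m + 27) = (m + 2)*(m + 3)*(m^3 + 7*m^2 + 15*m + 9) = (m + 1)*(m + 2)*(m + 3)*(m^2 + 6*m + 9) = (m + 1)*(m + 2)*(m + 3)^2*(m + 3)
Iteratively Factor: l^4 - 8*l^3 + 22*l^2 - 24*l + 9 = (l - 3)*(l^3 - 5*l^2 + 7*l - 3) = (l - 3)*(l - 1)*(l^2 - 4*l + 3) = (l - 3)^2*(l - 1)*(l - 1)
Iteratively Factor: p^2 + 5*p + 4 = (p + 1)*(p + 4)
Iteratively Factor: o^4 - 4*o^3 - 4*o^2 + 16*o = (o - 4)*(o^3 - 4*o) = (o - 4)*(o + 2)*(o^2 - 2*o) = (o - 4)*(o - 2)*(o + 2)*(o)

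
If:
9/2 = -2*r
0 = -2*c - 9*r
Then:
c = 81/8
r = -9/4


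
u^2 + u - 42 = (u - 6)*(u + 7)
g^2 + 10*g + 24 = (g + 4)*(g + 6)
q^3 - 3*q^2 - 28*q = q*(q - 7)*(q + 4)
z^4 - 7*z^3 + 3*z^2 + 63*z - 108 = (z - 4)*(z - 3)^2*(z + 3)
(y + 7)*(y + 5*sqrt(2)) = y^2 + 7*y + 5*sqrt(2)*y + 35*sqrt(2)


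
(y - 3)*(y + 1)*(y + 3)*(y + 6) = y^4 + 7*y^3 - 3*y^2 - 63*y - 54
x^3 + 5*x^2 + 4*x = x*(x + 1)*(x + 4)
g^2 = g^2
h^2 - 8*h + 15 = (h - 5)*(h - 3)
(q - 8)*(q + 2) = q^2 - 6*q - 16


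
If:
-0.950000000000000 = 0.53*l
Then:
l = -1.79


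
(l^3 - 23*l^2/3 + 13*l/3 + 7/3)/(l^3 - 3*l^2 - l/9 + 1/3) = 3*(l^2 - 8*l + 7)/(3*l^2 - 10*l + 3)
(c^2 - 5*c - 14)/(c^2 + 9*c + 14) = (c - 7)/(c + 7)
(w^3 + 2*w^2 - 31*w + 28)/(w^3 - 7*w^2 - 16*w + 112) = (w^2 + 6*w - 7)/(w^2 - 3*w - 28)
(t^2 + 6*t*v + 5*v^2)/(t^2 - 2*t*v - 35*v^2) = (t + v)/(t - 7*v)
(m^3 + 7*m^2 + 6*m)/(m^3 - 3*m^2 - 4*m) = (m + 6)/(m - 4)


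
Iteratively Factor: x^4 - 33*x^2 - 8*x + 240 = (x - 3)*(x^3 + 3*x^2 - 24*x - 80) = (x - 5)*(x - 3)*(x^2 + 8*x + 16) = (x - 5)*(x - 3)*(x + 4)*(x + 4)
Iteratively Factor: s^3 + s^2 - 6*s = (s - 2)*(s^2 + 3*s) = (s - 2)*(s + 3)*(s)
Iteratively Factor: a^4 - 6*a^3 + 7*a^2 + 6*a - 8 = (a + 1)*(a^3 - 7*a^2 + 14*a - 8) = (a - 1)*(a + 1)*(a^2 - 6*a + 8) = (a - 4)*(a - 1)*(a + 1)*(a - 2)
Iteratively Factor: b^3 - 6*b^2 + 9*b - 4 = (b - 1)*(b^2 - 5*b + 4) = (b - 1)^2*(b - 4)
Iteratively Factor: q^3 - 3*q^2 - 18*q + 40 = (q + 4)*(q^2 - 7*q + 10) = (q - 2)*(q + 4)*(q - 5)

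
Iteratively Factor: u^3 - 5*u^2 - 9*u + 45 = (u - 5)*(u^2 - 9) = (u - 5)*(u - 3)*(u + 3)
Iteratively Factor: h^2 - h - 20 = (h + 4)*(h - 5)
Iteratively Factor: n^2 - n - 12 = (n + 3)*(n - 4)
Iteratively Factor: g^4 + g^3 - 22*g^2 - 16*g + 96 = (g - 4)*(g^3 + 5*g^2 - 2*g - 24) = (g - 4)*(g + 4)*(g^2 + g - 6) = (g - 4)*(g + 3)*(g + 4)*(g - 2)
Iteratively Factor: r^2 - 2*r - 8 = (r + 2)*(r - 4)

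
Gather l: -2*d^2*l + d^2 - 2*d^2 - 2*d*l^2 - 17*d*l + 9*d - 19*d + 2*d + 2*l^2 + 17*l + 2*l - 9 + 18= -d^2 - 8*d + l^2*(2 - 2*d) + l*(-2*d^2 - 17*d + 19) + 9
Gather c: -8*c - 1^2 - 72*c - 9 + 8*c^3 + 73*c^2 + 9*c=8*c^3 + 73*c^2 - 71*c - 10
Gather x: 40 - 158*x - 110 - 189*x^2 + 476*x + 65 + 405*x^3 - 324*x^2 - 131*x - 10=405*x^3 - 513*x^2 + 187*x - 15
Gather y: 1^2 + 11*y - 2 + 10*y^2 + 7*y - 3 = 10*y^2 + 18*y - 4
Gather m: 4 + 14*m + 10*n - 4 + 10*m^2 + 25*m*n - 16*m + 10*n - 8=10*m^2 + m*(25*n - 2) + 20*n - 8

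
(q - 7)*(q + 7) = q^2 - 49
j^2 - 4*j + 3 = (j - 3)*(j - 1)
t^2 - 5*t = t*(t - 5)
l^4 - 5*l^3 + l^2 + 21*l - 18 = (l - 3)^2*(l - 1)*(l + 2)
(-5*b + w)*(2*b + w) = -10*b^2 - 3*b*w + w^2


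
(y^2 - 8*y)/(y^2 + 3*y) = (y - 8)/(y + 3)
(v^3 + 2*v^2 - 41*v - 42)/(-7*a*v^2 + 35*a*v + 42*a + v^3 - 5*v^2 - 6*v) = (v + 7)/(-7*a + v)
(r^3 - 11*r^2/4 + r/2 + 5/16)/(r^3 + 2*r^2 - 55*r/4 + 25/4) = (r + 1/4)/(r + 5)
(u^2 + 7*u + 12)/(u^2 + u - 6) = (u + 4)/(u - 2)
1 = 1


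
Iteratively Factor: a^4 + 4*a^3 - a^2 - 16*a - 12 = (a + 2)*(a^3 + 2*a^2 - 5*a - 6) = (a - 2)*(a + 2)*(a^2 + 4*a + 3) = (a - 2)*(a + 2)*(a + 3)*(a + 1)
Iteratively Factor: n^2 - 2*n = (n)*(n - 2)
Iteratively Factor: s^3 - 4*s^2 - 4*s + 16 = (s + 2)*(s^2 - 6*s + 8) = (s - 4)*(s + 2)*(s - 2)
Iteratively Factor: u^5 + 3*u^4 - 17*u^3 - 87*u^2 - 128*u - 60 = (u - 5)*(u^4 + 8*u^3 + 23*u^2 + 28*u + 12) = (u - 5)*(u + 2)*(u^3 + 6*u^2 + 11*u + 6) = (u - 5)*(u + 2)*(u + 3)*(u^2 + 3*u + 2) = (u - 5)*(u + 2)^2*(u + 3)*(u + 1)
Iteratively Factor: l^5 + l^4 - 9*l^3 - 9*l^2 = (l - 3)*(l^4 + 4*l^3 + 3*l^2) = l*(l - 3)*(l^3 + 4*l^2 + 3*l) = l^2*(l - 3)*(l^2 + 4*l + 3) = l^2*(l - 3)*(l + 3)*(l + 1)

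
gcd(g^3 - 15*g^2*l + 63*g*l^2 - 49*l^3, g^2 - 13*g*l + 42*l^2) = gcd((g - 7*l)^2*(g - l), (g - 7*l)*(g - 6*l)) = g - 7*l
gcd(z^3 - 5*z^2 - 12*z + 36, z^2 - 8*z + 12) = z^2 - 8*z + 12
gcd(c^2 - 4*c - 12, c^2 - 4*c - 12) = c^2 - 4*c - 12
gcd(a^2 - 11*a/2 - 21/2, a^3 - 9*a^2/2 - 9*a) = a + 3/2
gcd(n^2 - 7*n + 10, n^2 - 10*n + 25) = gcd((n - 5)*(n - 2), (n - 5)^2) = n - 5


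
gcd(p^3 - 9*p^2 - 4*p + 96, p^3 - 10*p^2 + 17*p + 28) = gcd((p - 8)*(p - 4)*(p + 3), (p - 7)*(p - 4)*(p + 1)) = p - 4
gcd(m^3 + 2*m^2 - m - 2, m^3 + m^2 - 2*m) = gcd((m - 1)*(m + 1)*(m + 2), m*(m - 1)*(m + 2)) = m^2 + m - 2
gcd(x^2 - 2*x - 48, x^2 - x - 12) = 1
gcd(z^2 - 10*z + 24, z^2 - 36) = z - 6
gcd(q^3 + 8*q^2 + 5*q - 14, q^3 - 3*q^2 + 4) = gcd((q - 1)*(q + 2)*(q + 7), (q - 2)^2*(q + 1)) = 1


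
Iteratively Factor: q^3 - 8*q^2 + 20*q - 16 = (q - 2)*(q^2 - 6*q + 8) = (q - 4)*(q - 2)*(q - 2)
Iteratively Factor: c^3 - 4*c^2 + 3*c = (c)*(c^2 - 4*c + 3) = c*(c - 3)*(c - 1)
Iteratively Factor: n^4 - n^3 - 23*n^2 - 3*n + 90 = (n + 3)*(n^3 - 4*n^2 - 11*n + 30) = (n - 5)*(n + 3)*(n^2 + n - 6) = (n - 5)*(n - 2)*(n + 3)*(n + 3)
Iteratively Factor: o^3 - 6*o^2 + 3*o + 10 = (o - 5)*(o^2 - o - 2) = (o - 5)*(o + 1)*(o - 2)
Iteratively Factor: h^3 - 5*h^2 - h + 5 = (h + 1)*(h^2 - 6*h + 5) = (h - 5)*(h + 1)*(h - 1)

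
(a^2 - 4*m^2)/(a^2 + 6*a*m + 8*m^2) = (a - 2*m)/(a + 4*m)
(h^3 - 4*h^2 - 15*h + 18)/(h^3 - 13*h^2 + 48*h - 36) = (h + 3)/(h - 6)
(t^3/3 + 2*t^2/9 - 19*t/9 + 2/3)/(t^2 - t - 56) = (-3*t^3 - 2*t^2 + 19*t - 6)/(9*(-t^2 + t + 56))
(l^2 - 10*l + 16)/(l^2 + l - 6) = (l - 8)/(l + 3)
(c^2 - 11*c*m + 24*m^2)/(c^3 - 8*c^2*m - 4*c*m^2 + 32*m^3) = (c - 3*m)/(c^2 - 4*m^2)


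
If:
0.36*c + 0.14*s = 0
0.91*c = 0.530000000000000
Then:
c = 0.58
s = -1.50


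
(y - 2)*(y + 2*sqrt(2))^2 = y^3 - 2*y^2 + 4*sqrt(2)*y^2 - 8*sqrt(2)*y + 8*y - 16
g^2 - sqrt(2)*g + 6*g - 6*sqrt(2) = (g + 6)*(g - sqrt(2))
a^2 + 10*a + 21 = (a + 3)*(a + 7)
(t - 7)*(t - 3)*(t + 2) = t^3 - 8*t^2 + t + 42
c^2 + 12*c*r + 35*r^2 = (c + 5*r)*(c + 7*r)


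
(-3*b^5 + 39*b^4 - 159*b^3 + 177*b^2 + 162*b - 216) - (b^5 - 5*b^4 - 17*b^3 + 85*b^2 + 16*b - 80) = -4*b^5 + 44*b^4 - 142*b^3 + 92*b^2 + 146*b - 136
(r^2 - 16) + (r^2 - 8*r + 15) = 2*r^2 - 8*r - 1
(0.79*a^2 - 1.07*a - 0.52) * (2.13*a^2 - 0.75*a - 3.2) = 1.6827*a^4 - 2.8716*a^3 - 2.8331*a^2 + 3.814*a + 1.664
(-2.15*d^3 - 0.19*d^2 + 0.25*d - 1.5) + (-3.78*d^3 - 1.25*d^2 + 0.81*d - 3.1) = -5.93*d^3 - 1.44*d^2 + 1.06*d - 4.6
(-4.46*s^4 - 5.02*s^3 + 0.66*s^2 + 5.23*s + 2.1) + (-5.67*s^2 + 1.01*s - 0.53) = -4.46*s^4 - 5.02*s^3 - 5.01*s^2 + 6.24*s + 1.57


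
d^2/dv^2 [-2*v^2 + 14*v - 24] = -4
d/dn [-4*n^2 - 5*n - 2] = -8*n - 5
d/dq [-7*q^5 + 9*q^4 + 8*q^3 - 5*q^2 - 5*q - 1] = -35*q^4 + 36*q^3 + 24*q^2 - 10*q - 5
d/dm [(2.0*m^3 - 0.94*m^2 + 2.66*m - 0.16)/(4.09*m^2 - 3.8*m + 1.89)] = (8.18*m^4 - 15.2*m^3 + 4.0326*m^2 - 2.2444*m + 4.4194)/(16.7281*m^4 - 31.084*m^3 + 29.9002*m^2 - 14.364*m + 3.5721)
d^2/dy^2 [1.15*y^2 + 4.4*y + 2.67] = 2.30000000000000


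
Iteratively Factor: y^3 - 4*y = (y - 2)*(y^2 + 2*y) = y*(y - 2)*(y + 2)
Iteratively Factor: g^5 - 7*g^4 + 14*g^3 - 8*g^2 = (g)*(g^4 - 7*g^3 + 14*g^2 - 8*g) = g^2*(g^3 - 7*g^2 + 14*g - 8) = g^2*(g - 4)*(g^2 - 3*g + 2) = g^2*(g - 4)*(g - 1)*(g - 2)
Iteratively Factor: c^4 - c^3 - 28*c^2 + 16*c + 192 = (c + 4)*(c^3 - 5*c^2 - 8*c + 48) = (c - 4)*(c + 4)*(c^2 - c - 12) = (c - 4)*(c + 3)*(c + 4)*(c - 4)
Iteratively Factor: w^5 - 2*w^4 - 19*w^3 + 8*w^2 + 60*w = (w + 3)*(w^4 - 5*w^3 - 4*w^2 + 20*w) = (w - 2)*(w + 3)*(w^3 - 3*w^2 - 10*w) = (w - 2)*(w + 2)*(w + 3)*(w^2 - 5*w) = w*(w - 2)*(w + 2)*(w + 3)*(w - 5)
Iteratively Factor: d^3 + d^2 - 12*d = (d - 3)*(d^2 + 4*d) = (d - 3)*(d + 4)*(d)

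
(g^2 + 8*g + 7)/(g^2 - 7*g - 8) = (g + 7)/(g - 8)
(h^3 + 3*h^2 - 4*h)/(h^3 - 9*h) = (h^2 + 3*h - 4)/(h^2 - 9)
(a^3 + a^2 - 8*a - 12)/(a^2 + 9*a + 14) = (a^2 - a - 6)/(a + 7)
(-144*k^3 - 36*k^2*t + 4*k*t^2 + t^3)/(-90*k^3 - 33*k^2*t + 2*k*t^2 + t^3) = (24*k^2 + 10*k*t + t^2)/(15*k^2 + 8*k*t + t^2)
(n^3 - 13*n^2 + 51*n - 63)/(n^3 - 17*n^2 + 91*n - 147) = (n - 3)/(n - 7)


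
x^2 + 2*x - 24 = (x - 4)*(x + 6)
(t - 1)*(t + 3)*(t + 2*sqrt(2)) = t^3 + 2*t^2 + 2*sqrt(2)*t^2 - 3*t + 4*sqrt(2)*t - 6*sqrt(2)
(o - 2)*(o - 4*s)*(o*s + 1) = o^3*s - 4*o^2*s^2 - 2*o^2*s + o^2 + 8*o*s^2 - 4*o*s - 2*o + 8*s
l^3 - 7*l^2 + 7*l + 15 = (l - 5)*(l - 3)*(l + 1)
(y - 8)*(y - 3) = y^2 - 11*y + 24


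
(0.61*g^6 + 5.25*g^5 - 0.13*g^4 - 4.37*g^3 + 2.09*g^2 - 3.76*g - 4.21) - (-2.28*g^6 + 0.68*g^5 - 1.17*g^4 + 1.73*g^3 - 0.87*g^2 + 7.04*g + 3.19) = 2.89*g^6 + 4.57*g^5 + 1.04*g^4 - 6.1*g^3 + 2.96*g^2 - 10.8*g - 7.4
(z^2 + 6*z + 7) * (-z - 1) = -z^3 - 7*z^2 - 13*z - 7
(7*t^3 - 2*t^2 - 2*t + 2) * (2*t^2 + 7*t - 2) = 14*t^5 + 45*t^4 - 32*t^3 - 6*t^2 + 18*t - 4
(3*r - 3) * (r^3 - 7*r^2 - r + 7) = 3*r^4 - 24*r^3 + 18*r^2 + 24*r - 21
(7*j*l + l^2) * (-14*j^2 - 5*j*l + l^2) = -98*j^3*l - 49*j^2*l^2 + 2*j*l^3 + l^4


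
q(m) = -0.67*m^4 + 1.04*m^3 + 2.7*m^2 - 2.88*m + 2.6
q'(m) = -2.68*m^3 + 3.12*m^2 + 5.4*m - 2.88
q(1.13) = 3.20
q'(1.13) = 3.34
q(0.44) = 1.92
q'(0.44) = -0.13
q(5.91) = -522.81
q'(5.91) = -415.21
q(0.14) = 2.25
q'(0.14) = -2.07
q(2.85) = -3.81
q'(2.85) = -24.19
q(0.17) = 2.19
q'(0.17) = -1.88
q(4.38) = -117.42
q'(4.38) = -144.57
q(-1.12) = 6.70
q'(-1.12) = -1.25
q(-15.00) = -36775.45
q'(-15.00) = 9663.12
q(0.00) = 2.60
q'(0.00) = -2.88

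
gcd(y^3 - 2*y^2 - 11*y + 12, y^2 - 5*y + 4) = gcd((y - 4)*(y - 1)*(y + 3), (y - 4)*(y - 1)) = y^2 - 5*y + 4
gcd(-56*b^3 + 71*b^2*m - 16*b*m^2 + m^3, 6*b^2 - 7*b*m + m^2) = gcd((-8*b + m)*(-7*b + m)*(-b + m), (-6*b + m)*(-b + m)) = b - m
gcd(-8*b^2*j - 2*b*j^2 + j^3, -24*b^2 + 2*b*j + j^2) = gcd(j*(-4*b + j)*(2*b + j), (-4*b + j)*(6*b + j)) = 4*b - j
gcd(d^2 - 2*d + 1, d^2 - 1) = d - 1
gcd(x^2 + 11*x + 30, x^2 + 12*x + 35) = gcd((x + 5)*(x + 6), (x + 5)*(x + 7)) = x + 5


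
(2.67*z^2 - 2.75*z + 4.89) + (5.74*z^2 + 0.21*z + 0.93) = 8.41*z^2 - 2.54*z + 5.82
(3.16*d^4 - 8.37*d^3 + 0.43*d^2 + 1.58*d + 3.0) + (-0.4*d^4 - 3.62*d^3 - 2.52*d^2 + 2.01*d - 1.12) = 2.76*d^4 - 11.99*d^3 - 2.09*d^2 + 3.59*d + 1.88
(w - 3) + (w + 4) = 2*w + 1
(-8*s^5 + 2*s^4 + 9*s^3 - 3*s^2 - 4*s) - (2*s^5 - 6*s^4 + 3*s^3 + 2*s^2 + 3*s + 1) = -10*s^5 + 8*s^4 + 6*s^3 - 5*s^2 - 7*s - 1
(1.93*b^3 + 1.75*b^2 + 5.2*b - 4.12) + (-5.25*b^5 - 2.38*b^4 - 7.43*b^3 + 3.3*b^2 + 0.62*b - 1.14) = -5.25*b^5 - 2.38*b^4 - 5.5*b^3 + 5.05*b^2 + 5.82*b - 5.26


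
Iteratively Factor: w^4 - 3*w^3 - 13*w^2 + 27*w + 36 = (w - 4)*(w^3 + w^2 - 9*w - 9) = (w - 4)*(w - 3)*(w^2 + 4*w + 3) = (w - 4)*(w - 3)*(w + 1)*(w + 3)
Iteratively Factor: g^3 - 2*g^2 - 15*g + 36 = (g + 4)*(g^2 - 6*g + 9) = (g - 3)*(g + 4)*(g - 3)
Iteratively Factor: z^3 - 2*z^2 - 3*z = (z)*(z^2 - 2*z - 3) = z*(z - 3)*(z + 1)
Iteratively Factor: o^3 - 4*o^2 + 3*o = (o)*(o^2 - 4*o + 3) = o*(o - 1)*(o - 3)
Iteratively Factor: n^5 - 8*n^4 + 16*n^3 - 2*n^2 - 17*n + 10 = (n - 2)*(n^4 - 6*n^3 + 4*n^2 + 6*n - 5) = (n - 2)*(n - 1)*(n^3 - 5*n^2 - n + 5) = (n - 5)*(n - 2)*(n - 1)*(n^2 - 1) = (n - 5)*(n - 2)*(n - 1)*(n + 1)*(n - 1)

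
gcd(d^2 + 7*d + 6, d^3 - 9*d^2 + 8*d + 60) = 1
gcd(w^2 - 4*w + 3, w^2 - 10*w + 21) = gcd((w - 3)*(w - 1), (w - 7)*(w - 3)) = w - 3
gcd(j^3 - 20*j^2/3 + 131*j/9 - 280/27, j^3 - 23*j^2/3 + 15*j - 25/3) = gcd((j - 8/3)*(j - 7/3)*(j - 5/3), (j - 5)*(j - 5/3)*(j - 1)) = j - 5/3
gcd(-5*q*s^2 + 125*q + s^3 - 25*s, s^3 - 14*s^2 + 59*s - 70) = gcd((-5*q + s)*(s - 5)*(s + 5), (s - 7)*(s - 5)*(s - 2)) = s - 5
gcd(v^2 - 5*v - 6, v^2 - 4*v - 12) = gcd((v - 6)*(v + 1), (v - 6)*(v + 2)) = v - 6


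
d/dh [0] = 0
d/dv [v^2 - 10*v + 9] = 2*v - 10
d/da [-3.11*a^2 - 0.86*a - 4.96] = -6.22*a - 0.86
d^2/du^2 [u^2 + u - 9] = 2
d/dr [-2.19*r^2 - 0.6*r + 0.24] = -4.38*r - 0.6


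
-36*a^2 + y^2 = (-6*a + y)*(6*a + y)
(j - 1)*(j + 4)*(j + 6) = j^3 + 9*j^2 + 14*j - 24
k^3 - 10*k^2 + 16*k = k*(k - 8)*(k - 2)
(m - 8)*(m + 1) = m^2 - 7*m - 8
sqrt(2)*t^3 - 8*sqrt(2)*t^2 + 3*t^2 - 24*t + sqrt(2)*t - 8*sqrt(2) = (t - 8)*(t + sqrt(2))*(sqrt(2)*t + 1)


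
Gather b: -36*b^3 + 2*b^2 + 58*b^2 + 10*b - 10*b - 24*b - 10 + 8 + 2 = -36*b^3 + 60*b^2 - 24*b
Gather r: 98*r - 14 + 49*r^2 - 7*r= 49*r^2 + 91*r - 14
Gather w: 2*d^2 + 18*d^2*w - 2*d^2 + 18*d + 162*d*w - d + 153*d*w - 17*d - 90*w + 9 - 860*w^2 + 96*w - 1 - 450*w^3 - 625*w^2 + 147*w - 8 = -450*w^3 - 1485*w^2 + w*(18*d^2 + 315*d + 153)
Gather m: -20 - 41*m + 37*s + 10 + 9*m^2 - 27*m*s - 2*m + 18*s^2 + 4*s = 9*m^2 + m*(-27*s - 43) + 18*s^2 + 41*s - 10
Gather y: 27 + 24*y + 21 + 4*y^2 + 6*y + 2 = 4*y^2 + 30*y + 50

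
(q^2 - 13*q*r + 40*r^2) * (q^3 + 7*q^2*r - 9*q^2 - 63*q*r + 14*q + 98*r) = q^5 - 6*q^4*r - 9*q^4 - 51*q^3*r^2 + 54*q^3*r + 14*q^3 + 280*q^2*r^3 + 459*q^2*r^2 - 84*q^2*r - 2520*q*r^3 - 714*q*r^2 + 3920*r^3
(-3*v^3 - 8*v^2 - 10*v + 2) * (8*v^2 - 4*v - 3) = -24*v^5 - 52*v^4 - 39*v^3 + 80*v^2 + 22*v - 6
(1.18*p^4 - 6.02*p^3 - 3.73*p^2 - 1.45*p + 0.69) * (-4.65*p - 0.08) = -5.487*p^5 + 27.8986*p^4 + 17.8261*p^3 + 7.0409*p^2 - 3.0925*p - 0.0552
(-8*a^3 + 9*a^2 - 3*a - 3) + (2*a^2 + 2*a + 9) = -8*a^3 + 11*a^2 - a + 6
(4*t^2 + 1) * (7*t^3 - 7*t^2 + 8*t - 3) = 28*t^5 - 28*t^4 + 39*t^3 - 19*t^2 + 8*t - 3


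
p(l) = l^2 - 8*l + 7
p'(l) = 2*l - 8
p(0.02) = 6.84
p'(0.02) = -7.96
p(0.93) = 0.42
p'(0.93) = -6.14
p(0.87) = 0.80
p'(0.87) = -6.26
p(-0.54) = 11.61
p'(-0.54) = -9.08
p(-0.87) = 14.72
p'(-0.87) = -9.74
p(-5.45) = 80.30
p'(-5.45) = -18.90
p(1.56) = -3.05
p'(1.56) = -4.88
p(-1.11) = 17.11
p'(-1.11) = -10.22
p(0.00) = 7.00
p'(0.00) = -8.00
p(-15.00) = 352.00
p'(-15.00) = -38.00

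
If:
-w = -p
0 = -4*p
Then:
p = 0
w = 0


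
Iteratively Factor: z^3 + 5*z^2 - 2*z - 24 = (z + 3)*(z^2 + 2*z - 8) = (z - 2)*(z + 3)*(z + 4)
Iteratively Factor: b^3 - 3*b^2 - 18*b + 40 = (b - 2)*(b^2 - b - 20) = (b - 2)*(b + 4)*(b - 5)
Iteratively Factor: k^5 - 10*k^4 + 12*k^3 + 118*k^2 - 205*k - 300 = (k - 5)*(k^4 - 5*k^3 - 13*k^2 + 53*k + 60) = (k - 5)*(k - 4)*(k^3 - k^2 - 17*k - 15) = (k - 5)*(k - 4)*(k + 1)*(k^2 - 2*k - 15) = (k - 5)^2*(k - 4)*(k + 1)*(k + 3)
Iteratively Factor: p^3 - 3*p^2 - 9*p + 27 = (p - 3)*(p^2 - 9) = (p - 3)^2*(p + 3)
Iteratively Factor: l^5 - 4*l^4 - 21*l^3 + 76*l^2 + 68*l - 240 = (l - 5)*(l^4 + l^3 - 16*l^2 - 4*l + 48) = (l - 5)*(l + 2)*(l^3 - l^2 - 14*l + 24) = (l - 5)*(l + 2)*(l + 4)*(l^2 - 5*l + 6) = (l - 5)*(l - 3)*(l + 2)*(l + 4)*(l - 2)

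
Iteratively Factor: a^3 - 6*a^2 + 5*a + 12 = (a - 3)*(a^2 - 3*a - 4) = (a - 4)*(a - 3)*(a + 1)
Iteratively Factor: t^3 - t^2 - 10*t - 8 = (t + 2)*(t^2 - 3*t - 4) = (t + 1)*(t + 2)*(t - 4)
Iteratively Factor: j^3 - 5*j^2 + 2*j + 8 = (j - 2)*(j^2 - 3*j - 4) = (j - 2)*(j + 1)*(j - 4)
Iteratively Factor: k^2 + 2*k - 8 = (k + 4)*(k - 2)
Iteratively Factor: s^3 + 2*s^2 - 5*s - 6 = (s + 3)*(s^2 - s - 2) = (s + 1)*(s + 3)*(s - 2)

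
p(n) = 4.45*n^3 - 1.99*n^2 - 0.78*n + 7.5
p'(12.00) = 1873.86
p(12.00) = 7401.18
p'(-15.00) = 3062.67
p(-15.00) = -15447.30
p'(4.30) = 228.95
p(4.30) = 321.16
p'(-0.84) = 11.98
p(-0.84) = 4.11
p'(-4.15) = 245.66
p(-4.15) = -341.59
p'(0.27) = -0.88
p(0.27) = 7.23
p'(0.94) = 7.27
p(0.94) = 8.70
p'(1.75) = 33.14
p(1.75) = 23.89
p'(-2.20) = 72.59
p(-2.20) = -47.80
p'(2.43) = 68.38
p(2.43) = 57.71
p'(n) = 13.35*n^2 - 3.98*n - 0.78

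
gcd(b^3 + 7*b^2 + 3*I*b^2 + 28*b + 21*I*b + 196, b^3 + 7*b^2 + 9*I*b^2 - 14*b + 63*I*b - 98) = b^2 + b*(7 + 7*I) + 49*I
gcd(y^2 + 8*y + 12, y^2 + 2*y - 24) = y + 6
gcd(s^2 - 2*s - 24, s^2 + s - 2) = 1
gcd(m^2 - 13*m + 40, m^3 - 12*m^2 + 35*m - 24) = m - 8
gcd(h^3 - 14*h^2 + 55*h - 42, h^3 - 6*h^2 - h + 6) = h^2 - 7*h + 6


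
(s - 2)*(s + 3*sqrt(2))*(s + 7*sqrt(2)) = s^3 - 2*s^2 + 10*sqrt(2)*s^2 - 20*sqrt(2)*s + 42*s - 84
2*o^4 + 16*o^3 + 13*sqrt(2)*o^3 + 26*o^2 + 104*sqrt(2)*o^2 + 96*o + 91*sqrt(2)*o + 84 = (o + 7)*(o + 6*sqrt(2))*(sqrt(2)*o + 1)*(sqrt(2)*o + sqrt(2))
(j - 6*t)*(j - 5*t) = j^2 - 11*j*t + 30*t^2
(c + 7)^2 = c^2 + 14*c + 49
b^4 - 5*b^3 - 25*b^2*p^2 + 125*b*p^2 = b*(b - 5)*(b - 5*p)*(b + 5*p)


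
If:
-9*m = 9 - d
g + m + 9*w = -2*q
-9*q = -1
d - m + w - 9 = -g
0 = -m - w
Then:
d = 137/15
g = -14/135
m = 2/135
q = 1/9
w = -2/135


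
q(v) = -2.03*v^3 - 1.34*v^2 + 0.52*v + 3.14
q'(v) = -6.09*v^2 - 2.68*v + 0.52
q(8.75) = -1454.85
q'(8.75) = -489.20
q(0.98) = 0.45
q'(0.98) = -7.96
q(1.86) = -13.59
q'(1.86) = -25.53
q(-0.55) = 2.79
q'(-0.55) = 0.15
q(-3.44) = 68.13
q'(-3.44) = -62.33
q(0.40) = 3.00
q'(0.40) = -1.53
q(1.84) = -13.09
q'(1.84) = -25.03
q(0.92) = 0.90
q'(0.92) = -7.10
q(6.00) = -480.46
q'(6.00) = -234.80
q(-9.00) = 1369.79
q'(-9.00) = -468.65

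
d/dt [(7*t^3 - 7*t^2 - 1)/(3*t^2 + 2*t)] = (21*t^4 + 28*t^3 - 14*t^2 + 6*t + 2)/(t^2*(9*t^2 + 12*t + 4))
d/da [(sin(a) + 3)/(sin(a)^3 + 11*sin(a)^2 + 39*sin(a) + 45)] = -2*(sin(a) + 4)*cos(a)/((sin(a) + 3)^2*(sin(a) + 5)^2)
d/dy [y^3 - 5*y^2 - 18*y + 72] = 3*y^2 - 10*y - 18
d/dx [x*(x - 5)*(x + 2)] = 3*x^2 - 6*x - 10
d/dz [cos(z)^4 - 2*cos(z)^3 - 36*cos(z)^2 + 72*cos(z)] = 2*(-2*cos(z)^3 + 3*cos(z)^2 + 36*cos(z) - 36)*sin(z)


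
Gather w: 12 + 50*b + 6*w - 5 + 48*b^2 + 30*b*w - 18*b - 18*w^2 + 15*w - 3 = 48*b^2 + 32*b - 18*w^2 + w*(30*b + 21) + 4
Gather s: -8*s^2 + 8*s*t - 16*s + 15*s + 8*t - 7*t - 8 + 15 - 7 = -8*s^2 + s*(8*t - 1) + t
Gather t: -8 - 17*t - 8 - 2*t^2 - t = -2*t^2 - 18*t - 16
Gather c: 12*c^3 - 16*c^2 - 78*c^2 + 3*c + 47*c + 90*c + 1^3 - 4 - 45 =12*c^3 - 94*c^2 + 140*c - 48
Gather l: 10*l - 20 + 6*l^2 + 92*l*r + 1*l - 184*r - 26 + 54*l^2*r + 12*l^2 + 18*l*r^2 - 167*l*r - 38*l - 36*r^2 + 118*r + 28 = l^2*(54*r + 18) + l*(18*r^2 - 75*r - 27) - 36*r^2 - 66*r - 18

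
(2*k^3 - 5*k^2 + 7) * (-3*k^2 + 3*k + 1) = -6*k^5 + 21*k^4 - 13*k^3 - 26*k^2 + 21*k + 7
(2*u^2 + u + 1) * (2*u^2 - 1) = 4*u^4 + 2*u^3 - u - 1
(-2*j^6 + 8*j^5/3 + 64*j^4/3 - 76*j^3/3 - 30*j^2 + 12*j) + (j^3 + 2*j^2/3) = -2*j^6 + 8*j^5/3 + 64*j^4/3 - 73*j^3/3 - 88*j^2/3 + 12*j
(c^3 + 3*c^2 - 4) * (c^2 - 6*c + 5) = c^5 - 3*c^4 - 13*c^3 + 11*c^2 + 24*c - 20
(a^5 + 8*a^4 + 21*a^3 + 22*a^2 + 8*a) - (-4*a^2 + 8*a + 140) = a^5 + 8*a^4 + 21*a^3 + 26*a^2 - 140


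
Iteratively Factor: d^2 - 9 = (d - 3)*(d + 3)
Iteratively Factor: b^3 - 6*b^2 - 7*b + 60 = (b - 4)*(b^2 - 2*b - 15) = (b - 4)*(b + 3)*(b - 5)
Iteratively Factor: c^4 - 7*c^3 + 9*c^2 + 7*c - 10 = (c - 5)*(c^3 - 2*c^2 - c + 2) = (c - 5)*(c + 1)*(c^2 - 3*c + 2) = (c - 5)*(c - 1)*(c + 1)*(c - 2)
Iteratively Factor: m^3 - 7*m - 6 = (m + 2)*(m^2 - 2*m - 3) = (m - 3)*(m + 2)*(m + 1)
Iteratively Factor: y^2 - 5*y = (y)*(y - 5)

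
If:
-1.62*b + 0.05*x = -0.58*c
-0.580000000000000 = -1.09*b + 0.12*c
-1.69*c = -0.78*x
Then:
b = 0.72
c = 1.69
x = 3.66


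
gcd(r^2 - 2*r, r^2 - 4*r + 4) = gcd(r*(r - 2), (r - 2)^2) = r - 2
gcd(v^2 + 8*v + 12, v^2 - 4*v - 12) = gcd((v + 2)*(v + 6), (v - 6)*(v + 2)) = v + 2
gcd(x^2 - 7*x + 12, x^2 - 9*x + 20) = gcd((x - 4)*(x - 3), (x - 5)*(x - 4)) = x - 4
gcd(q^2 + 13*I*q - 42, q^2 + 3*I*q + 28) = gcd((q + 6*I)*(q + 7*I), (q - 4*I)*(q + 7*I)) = q + 7*I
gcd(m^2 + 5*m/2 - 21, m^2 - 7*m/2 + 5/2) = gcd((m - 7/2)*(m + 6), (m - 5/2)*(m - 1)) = 1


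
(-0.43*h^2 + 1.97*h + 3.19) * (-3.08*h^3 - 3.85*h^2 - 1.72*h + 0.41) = 1.3244*h^5 - 4.4121*h^4 - 16.6701*h^3 - 15.8462*h^2 - 4.6791*h + 1.3079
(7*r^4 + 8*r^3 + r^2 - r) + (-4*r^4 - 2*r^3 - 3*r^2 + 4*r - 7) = 3*r^4 + 6*r^3 - 2*r^2 + 3*r - 7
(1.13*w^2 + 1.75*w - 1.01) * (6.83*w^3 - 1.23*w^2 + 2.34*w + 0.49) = 7.7179*w^5 + 10.5626*w^4 - 6.4066*w^3 + 5.891*w^2 - 1.5059*w - 0.4949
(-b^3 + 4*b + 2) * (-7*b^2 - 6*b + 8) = 7*b^5 + 6*b^4 - 36*b^3 - 38*b^2 + 20*b + 16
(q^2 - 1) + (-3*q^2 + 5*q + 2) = -2*q^2 + 5*q + 1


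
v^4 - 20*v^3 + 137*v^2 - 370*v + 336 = (v - 8)*(v - 7)*(v - 3)*(v - 2)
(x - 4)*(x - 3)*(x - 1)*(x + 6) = x^4 - 2*x^3 - 29*x^2 + 102*x - 72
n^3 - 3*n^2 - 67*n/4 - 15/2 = (n - 6)*(n + 1/2)*(n + 5/2)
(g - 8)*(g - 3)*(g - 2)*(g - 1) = g^4 - 14*g^3 + 59*g^2 - 94*g + 48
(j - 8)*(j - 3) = j^2 - 11*j + 24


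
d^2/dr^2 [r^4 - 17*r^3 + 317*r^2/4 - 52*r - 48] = 12*r^2 - 102*r + 317/2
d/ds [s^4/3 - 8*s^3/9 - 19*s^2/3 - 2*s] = 4*s^3/3 - 8*s^2/3 - 38*s/3 - 2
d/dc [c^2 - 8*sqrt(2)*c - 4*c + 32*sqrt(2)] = 2*c - 8*sqrt(2) - 4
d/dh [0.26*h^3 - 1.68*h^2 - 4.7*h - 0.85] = 0.78*h^2 - 3.36*h - 4.7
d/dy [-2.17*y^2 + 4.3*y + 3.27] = 4.3 - 4.34*y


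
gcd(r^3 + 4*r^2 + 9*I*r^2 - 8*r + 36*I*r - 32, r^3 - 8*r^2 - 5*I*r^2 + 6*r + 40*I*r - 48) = r + I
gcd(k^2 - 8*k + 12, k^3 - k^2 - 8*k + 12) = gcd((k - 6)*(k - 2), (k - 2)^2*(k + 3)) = k - 2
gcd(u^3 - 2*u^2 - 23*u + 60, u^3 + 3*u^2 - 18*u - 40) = u^2 + u - 20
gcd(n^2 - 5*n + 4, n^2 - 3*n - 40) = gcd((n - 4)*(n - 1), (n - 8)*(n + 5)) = 1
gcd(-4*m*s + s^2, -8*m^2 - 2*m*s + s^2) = -4*m + s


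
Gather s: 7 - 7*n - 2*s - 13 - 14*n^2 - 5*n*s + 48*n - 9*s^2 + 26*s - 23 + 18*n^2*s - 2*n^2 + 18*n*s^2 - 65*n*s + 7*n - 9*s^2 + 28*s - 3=-16*n^2 + 48*n + s^2*(18*n - 18) + s*(18*n^2 - 70*n + 52) - 32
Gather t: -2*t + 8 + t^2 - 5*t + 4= t^2 - 7*t + 12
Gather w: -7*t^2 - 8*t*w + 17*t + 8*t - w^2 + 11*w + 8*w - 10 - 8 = -7*t^2 + 25*t - w^2 + w*(19 - 8*t) - 18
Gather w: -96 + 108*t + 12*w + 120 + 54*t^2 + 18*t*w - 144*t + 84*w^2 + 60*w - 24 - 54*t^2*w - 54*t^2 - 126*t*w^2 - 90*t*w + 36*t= w^2*(84 - 126*t) + w*(-54*t^2 - 72*t + 72)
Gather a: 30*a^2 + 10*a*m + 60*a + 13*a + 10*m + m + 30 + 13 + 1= 30*a^2 + a*(10*m + 73) + 11*m + 44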